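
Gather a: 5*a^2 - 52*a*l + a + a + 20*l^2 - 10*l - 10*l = 5*a^2 + a*(2 - 52*l) + 20*l^2 - 20*l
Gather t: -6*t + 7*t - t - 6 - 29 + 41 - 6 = 0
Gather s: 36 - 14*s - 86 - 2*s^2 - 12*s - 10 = -2*s^2 - 26*s - 60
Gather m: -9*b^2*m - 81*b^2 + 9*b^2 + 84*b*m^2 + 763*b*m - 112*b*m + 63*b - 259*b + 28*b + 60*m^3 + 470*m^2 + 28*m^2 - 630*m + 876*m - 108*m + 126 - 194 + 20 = -72*b^2 - 168*b + 60*m^3 + m^2*(84*b + 498) + m*(-9*b^2 + 651*b + 138) - 48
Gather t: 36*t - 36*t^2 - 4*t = -36*t^2 + 32*t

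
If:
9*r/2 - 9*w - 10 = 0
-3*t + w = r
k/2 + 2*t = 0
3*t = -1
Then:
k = 4/3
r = -2/9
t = -1/3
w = -11/9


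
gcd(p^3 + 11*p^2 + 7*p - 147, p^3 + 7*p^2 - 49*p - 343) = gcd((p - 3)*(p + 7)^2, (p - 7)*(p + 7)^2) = p^2 + 14*p + 49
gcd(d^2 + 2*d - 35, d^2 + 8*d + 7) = d + 7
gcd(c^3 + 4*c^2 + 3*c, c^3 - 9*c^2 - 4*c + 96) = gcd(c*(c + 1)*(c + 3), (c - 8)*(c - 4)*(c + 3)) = c + 3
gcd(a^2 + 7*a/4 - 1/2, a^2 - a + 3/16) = a - 1/4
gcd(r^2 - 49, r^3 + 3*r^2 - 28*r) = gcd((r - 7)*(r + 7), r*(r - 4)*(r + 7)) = r + 7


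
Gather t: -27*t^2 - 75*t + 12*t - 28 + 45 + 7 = -27*t^2 - 63*t + 24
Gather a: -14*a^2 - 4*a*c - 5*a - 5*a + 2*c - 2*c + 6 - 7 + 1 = -14*a^2 + a*(-4*c - 10)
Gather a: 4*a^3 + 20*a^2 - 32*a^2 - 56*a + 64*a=4*a^3 - 12*a^2 + 8*a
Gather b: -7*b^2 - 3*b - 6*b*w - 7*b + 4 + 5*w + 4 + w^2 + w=-7*b^2 + b*(-6*w - 10) + w^2 + 6*w + 8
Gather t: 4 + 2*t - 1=2*t + 3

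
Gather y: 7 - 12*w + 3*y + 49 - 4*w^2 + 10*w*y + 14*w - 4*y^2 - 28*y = -4*w^2 + 2*w - 4*y^2 + y*(10*w - 25) + 56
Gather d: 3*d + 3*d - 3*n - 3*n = 6*d - 6*n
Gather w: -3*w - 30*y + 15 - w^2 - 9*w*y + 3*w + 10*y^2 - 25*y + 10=-w^2 - 9*w*y + 10*y^2 - 55*y + 25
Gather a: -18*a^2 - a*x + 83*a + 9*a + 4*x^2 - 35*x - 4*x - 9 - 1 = -18*a^2 + a*(92 - x) + 4*x^2 - 39*x - 10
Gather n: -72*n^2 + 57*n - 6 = -72*n^2 + 57*n - 6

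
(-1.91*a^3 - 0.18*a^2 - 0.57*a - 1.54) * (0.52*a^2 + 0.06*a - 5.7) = -0.9932*a^5 - 0.2082*a^4 + 10.5798*a^3 + 0.191*a^2 + 3.1566*a + 8.778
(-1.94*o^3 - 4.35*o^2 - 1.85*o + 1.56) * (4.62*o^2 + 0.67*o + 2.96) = -8.9628*o^5 - 21.3968*o^4 - 17.2039*o^3 - 6.9083*o^2 - 4.4308*o + 4.6176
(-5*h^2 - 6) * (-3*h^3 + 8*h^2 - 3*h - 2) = 15*h^5 - 40*h^4 + 33*h^3 - 38*h^2 + 18*h + 12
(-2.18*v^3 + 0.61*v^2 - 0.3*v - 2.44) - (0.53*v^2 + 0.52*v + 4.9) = -2.18*v^3 + 0.08*v^2 - 0.82*v - 7.34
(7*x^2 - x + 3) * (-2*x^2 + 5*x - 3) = -14*x^4 + 37*x^3 - 32*x^2 + 18*x - 9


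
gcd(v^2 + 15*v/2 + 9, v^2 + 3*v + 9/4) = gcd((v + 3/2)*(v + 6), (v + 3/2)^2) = v + 3/2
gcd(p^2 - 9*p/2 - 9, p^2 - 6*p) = p - 6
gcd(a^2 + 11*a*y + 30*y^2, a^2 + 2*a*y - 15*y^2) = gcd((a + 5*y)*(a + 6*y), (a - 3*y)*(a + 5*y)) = a + 5*y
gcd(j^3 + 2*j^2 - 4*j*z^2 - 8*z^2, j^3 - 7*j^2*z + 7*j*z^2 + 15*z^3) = 1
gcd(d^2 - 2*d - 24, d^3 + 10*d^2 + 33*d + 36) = d + 4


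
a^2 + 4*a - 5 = (a - 1)*(a + 5)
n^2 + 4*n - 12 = (n - 2)*(n + 6)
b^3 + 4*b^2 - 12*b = b*(b - 2)*(b + 6)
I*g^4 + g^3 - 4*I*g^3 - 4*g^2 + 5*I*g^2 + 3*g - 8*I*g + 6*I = (g - 3)*(g - 2*I)*(g + I)*(I*g - I)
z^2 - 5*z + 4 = (z - 4)*(z - 1)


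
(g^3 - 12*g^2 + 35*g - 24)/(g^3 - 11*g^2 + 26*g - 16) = (g - 3)/(g - 2)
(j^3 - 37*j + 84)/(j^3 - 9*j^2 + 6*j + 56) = (j^2 + 4*j - 21)/(j^2 - 5*j - 14)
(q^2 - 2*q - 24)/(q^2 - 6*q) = (q + 4)/q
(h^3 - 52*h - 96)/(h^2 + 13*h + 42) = (h^2 - 6*h - 16)/(h + 7)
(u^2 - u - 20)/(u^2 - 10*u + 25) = (u + 4)/(u - 5)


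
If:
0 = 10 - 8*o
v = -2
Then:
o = 5/4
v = -2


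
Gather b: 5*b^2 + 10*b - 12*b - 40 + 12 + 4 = 5*b^2 - 2*b - 24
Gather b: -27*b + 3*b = -24*b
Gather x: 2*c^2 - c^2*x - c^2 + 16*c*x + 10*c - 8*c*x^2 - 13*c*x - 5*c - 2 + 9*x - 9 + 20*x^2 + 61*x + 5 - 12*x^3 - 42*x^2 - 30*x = c^2 + 5*c - 12*x^3 + x^2*(-8*c - 22) + x*(-c^2 + 3*c + 40) - 6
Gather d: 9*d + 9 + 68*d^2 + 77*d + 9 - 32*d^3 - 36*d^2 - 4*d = -32*d^3 + 32*d^2 + 82*d + 18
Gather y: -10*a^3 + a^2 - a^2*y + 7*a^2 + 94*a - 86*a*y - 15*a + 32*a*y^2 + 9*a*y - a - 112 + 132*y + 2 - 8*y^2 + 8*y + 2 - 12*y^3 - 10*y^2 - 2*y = -10*a^3 + 8*a^2 + 78*a - 12*y^3 + y^2*(32*a - 18) + y*(-a^2 - 77*a + 138) - 108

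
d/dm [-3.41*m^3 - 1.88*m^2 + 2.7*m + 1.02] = -10.23*m^2 - 3.76*m + 2.7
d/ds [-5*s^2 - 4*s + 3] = -10*s - 4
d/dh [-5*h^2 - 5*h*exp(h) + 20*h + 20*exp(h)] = -5*h*exp(h) - 10*h + 15*exp(h) + 20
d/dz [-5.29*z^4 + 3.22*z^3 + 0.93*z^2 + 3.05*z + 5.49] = -21.16*z^3 + 9.66*z^2 + 1.86*z + 3.05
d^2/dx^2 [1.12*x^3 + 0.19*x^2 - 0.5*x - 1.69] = 6.72*x + 0.38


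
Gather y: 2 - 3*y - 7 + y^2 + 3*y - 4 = y^2 - 9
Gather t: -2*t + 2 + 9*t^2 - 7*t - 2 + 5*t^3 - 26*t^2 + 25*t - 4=5*t^3 - 17*t^2 + 16*t - 4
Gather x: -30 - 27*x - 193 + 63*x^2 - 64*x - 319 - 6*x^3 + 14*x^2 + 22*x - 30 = -6*x^3 + 77*x^2 - 69*x - 572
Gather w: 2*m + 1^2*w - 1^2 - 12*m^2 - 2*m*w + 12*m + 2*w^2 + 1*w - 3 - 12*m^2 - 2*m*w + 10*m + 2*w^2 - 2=-24*m^2 + 24*m + 4*w^2 + w*(2 - 4*m) - 6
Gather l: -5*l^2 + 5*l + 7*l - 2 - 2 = -5*l^2 + 12*l - 4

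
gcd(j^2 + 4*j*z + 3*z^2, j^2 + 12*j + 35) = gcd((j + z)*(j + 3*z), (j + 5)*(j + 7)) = 1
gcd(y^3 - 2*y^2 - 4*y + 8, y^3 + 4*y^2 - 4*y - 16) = y^2 - 4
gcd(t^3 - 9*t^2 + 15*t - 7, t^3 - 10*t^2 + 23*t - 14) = t^2 - 8*t + 7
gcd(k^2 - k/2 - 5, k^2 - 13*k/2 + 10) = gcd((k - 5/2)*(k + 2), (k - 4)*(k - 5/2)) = k - 5/2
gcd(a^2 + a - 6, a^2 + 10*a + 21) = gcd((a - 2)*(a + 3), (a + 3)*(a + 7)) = a + 3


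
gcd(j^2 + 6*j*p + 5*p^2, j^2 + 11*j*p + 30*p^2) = j + 5*p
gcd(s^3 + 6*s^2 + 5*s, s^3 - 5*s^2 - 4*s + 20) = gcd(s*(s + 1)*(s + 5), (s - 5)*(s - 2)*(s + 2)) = 1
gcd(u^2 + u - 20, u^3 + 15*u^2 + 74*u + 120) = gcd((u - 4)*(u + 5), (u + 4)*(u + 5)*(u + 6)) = u + 5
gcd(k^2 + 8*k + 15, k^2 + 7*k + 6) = 1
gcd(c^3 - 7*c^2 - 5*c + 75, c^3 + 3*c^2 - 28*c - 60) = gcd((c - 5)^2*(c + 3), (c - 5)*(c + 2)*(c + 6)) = c - 5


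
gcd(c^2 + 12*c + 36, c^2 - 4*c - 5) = 1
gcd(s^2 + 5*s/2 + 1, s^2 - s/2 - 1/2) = s + 1/2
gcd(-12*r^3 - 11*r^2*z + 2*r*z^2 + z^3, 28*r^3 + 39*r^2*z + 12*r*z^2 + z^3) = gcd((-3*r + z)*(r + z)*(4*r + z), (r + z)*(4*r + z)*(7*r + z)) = 4*r^2 + 5*r*z + z^2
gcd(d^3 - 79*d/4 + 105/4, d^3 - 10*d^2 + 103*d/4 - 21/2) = d - 7/2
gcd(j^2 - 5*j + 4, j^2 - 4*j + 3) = j - 1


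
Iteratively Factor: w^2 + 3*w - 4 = (w + 4)*(w - 1)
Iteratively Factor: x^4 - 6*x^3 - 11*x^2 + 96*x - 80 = (x - 1)*(x^3 - 5*x^2 - 16*x + 80) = (x - 1)*(x + 4)*(x^2 - 9*x + 20) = (x - 5)*(x - 1)*(x + 4)*(x - 4)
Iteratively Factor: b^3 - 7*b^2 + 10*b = (b - 2)*(b^2 - 5*b) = (b - 5)*(b - 2)*(b)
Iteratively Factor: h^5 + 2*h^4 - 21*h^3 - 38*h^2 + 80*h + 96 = (h + 1)*(h^4 + h^3 - 22*h^2 - 16*h + 96) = (h + 1)*(h + 4)*(h^3 - 3*h^2 - 10*h + 24) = (h + 1)*(h + 3)*(h + 4)*(h^2 - 6*h + 8) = (h - 4)*(h + 1)*(h + 3)*(h + 4)*(h - 2)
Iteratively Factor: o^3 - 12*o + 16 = (o - 2)*(o^2 + 2*o - 8) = (o - 2)^2*(o + 4)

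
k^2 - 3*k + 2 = (k - 2)*(k - 1)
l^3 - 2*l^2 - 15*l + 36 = (l - 3)^2*(l + 4)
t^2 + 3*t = t*(t + 3)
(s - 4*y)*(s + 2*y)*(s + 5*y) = s^3 + 3*s^2*y - 18*s*y^2 - 40*y^3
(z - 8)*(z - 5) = z^2 - 13*z + 40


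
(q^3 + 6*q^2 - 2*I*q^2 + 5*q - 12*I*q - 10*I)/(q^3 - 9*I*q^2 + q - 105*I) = (q^3 + 2*q^2*(3 - I) + q*(5 - 12*I) - 10*I)/(q^3 - 9*I*q^2 + q - 105*I)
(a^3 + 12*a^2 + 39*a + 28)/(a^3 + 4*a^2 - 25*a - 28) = (a + 4)/(a - 4)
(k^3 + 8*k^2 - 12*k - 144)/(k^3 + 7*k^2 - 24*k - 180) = (k - 4)/(k - 5)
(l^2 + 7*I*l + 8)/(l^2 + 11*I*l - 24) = (l - I)/(l + 3*I)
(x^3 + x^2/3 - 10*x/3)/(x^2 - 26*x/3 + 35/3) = x*(x + 2)/(x - 7)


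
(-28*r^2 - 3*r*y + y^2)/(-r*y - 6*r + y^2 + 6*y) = (28*r^2 + 3*r*y - y^2)/(r*y + 6*r - y^2 - 6*y)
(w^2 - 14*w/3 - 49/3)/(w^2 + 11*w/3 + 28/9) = 3*(w - 7)/(3*w + 4)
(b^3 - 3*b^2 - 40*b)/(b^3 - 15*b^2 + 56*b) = (b + 5)/(b - 7)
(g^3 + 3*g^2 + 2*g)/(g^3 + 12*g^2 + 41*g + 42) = g*(g + 1)/(g^2 + 10*g + 21)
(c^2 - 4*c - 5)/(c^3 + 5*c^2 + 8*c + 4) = (c - 5)/(c^2 + 4*c + 4)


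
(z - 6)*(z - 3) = z^2 - 9*z + 18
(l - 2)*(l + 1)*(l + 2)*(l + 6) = l^4 + 7*l^3 + 2*l^2 - 28*l - 24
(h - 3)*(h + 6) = h^2 + 3*h - 18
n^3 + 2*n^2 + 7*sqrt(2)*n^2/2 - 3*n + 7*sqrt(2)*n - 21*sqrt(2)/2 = (n - 1)*(n + 3)*(n + 7*sqrt(2)/2)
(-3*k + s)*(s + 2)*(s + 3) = -3*k*s^2 - 15*k*s - 18*k + s^3 + 5*s^2 + 6*s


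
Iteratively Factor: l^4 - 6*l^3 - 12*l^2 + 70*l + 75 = (l - 5)*(l^3 - l^2 - 17*l - 15) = (l - 5)*(l + 1)*(l^2 - 2*l - 15) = (l - 5)^2*(l + 1)*(l + 3)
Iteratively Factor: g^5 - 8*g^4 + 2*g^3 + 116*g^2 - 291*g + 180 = (g - 3)*(g^4 - 5*g^3 - 13*g^2 + 77*g - 60) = (g - 5)*(g - 3)*(g^3 - 13*g + 12) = (g - 5)*(g - 3)^2*(g^2 + 3*g - 4) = (g - 5)*(g - 3)^2*(g - 1)*(g + 4)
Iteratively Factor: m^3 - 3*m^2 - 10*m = (m)*(m^2 - 3*m - 10) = m*(m + 2)*(m - 5)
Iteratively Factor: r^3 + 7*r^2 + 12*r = (r + 3)*(r^2 + 4*r) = r*(r + 3)*(r + 4)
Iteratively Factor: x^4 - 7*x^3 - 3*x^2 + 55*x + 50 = (x + 2)*(x^3 - 9*x^2 + 15*x + 25) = (x - 5)*(x + 2)*(x^2 - 4*x - 5) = (x - 5)*(x + 1)*(x + 2)*(x - 5)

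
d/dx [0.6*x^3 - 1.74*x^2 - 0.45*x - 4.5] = 1.8*x^2 - 3.48*x - 0.45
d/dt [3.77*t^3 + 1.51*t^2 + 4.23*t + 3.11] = 11.31*t^2 + 3.02*t + 4.23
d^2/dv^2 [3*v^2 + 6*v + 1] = 6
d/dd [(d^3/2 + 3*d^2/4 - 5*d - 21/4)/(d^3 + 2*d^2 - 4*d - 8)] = (d^3 + 22*d^2 - d + 38)/(4*(d^5 + 2*d^4 - 8*d^3 - 16*d^2 + 16*d + 32))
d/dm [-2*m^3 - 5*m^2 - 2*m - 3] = -6*m^2 - 10*m - 2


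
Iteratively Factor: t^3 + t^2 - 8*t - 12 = (t + 2)*(t^2 - t - 6) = (t - 3)*(t + 2)*(t + 2)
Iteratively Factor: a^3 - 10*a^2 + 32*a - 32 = (a - 4)*(a^2 - 6*a + 8) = (a - 4)^2*(a - 2)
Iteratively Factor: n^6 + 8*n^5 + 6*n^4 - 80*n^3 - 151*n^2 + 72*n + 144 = (n - 1)*(n^5 + 9*n^4 + 15*n^3 - 65*n^2 - 216*n - 144) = (n - 1)*(n + 4)*(n^4 + 5*n^3 - 5*n^2 - 45*n - 36) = (n - 1)*(n + 3)*(n + 4)*(n^3 + 2*n^2 - 11*n - 12) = (n - 1)*(n + 1)*(n + 3)*(n + 4)*(n^2 + n - 12) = (n - 1)*(n + 1)*(n + 3)*(n + 4)^2*(n - 3)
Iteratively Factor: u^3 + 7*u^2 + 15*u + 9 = (u + 3)*(u^2 + 4*u + 3) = (u + 3)^2*(u + 1)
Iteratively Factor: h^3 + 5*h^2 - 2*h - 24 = (h - 2)*(h^2 + 7*h + 12) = (h - 2)*(h + 4)*(h + 3)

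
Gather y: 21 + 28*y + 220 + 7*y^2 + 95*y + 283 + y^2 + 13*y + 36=8*y^2 + 136*y + 560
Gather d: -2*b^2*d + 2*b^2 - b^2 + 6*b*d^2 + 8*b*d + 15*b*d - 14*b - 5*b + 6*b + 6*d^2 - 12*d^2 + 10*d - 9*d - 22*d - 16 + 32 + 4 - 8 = b^2 - 13*b + d^2*(6*b - 6) + d*(-2*b^2 + 23*b - 21) + 12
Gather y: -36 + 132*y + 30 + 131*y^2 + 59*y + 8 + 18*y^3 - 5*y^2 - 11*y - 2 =18*y^3 + 126*y^2 + 180*y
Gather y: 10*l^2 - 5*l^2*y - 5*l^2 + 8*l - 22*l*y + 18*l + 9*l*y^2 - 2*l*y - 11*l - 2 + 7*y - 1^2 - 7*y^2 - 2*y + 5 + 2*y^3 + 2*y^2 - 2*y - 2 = 5*l^2 + 15*l + 2*y^3 + y^2*(9*l - 5) + y*(-5*l^2 - 24*l + 3)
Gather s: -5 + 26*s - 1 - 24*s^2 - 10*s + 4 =-24*s^2 + 16*s - 2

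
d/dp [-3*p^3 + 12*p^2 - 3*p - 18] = -9*p^2 + 24*p - 3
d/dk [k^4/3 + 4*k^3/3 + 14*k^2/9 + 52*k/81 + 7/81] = 4*k^3/3 + 4*k^2 + 28*k/9 + 52/81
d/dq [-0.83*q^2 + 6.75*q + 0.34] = 6.75 - 1.66*q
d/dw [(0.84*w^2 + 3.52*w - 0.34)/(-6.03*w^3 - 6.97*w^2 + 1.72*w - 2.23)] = (5.0652*w^4 + 42.4512*w^3 + 19.8286*w^2 - 8.486*w - 7.2648)/(36.3609*w^6 + 84.0582*w^5 + 27.8377*w^4 + 2.91700000000001*w^3 + 34.0446*w^2 - 7.6712*w + 4.9729)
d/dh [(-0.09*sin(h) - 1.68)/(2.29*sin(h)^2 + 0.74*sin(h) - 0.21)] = (0.2061*sin(h)^2 + 7.6944*sin(h) + 1.2621)*cos(h)/(5.2441*sin(h)^4 + 3.3892*sin(h)^3 - 0.4142*sin(h)^2 - 0.3108*sin(h) + 0.0441)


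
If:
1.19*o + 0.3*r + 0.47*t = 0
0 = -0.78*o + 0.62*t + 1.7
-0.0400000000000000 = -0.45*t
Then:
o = 2.25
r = -9.06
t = 0.09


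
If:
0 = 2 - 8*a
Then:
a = 1/4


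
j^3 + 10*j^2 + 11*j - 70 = (j - 2)*(j + 5)*(j + 7)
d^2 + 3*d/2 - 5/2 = (d - 1)*(d + 5/2)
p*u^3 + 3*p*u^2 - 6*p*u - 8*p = (u - 2)*(u + 4)*(p*u + p)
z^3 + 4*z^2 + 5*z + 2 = (z + 1)^2*(z + 2)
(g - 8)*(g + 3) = g^2 - 5*g - 24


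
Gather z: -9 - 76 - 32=-117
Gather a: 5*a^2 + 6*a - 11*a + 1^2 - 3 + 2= 5*a^2 - 5*a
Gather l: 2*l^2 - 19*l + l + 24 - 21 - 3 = 2*l^2 - 18*l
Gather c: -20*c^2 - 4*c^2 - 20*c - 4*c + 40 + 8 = -24*c^2 - 24*c + 48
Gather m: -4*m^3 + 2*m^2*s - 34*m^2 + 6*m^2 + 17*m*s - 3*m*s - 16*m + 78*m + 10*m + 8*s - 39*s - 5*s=-4*m^3 + m^2*(2*s - 28) + m*(14*s + 72) - 36*s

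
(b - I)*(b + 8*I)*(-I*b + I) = -I*b^3 + 7*b^2 + I*b^2 - 7*b - 8*I*b + 8*I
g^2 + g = g*(g + 1)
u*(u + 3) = u^2 + 3*u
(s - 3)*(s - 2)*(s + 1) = s^3 - 4*s^2 + s + 6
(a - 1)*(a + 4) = a^2 + 3*a - 4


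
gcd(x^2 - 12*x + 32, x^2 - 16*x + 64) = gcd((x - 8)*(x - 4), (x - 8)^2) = x - 8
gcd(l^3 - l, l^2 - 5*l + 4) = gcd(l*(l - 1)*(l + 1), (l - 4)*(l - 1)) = l - 1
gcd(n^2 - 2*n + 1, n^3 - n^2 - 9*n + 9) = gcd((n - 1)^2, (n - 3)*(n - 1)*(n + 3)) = n - 1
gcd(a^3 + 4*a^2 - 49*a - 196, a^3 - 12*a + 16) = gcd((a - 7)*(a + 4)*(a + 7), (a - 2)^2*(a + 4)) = a + 4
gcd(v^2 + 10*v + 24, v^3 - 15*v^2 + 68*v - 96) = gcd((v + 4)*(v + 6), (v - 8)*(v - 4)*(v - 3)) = 1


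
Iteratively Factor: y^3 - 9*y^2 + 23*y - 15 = (y - 3)*(y^2 - 6*y + 5) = (y - 3)*(y - 1)*(y - 5)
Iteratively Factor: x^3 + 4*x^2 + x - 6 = (x + 2)*(x^2 + 2*x - 3) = (x - 1)*(x + 2)*(x + 3)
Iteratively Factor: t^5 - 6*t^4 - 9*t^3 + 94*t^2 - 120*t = (t - 5)*(t^4 - t^3 - 14*t^2 + 24*t) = t*(t - 5)*(t^3 - t^2 - 14*t + 24) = t*(t - 5)*(t - 2)*(t^2 + t - 12) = t*(t - 5)*(t - 2)*(t + 4)*(t - 3)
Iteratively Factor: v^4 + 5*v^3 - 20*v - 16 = (v + 1)*(v^3 + 4*v^2 - 4*v - 16) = (v - 2)*(v + 1)*(v^2 + 6*v + 8) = (v - 2)*(v + 1)*(v + 4)*(v + 2)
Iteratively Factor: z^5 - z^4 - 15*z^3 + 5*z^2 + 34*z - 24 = (z + 3)*(z^4 - 4*z^3 - 3*z^2 + 14*z - 8) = (z - 4)*(z + 3)*(z^3 - 3*z + 2) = (z - 4)*(z - 1)*(z + 3)*(z^2 + z - 2) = (z - 4)*(z - 1)*(z + 2)*(z + 3)*(z - 1)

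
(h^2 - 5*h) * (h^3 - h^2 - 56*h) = h^5 - 6*h^4 - 51*h^3 + 280*h^2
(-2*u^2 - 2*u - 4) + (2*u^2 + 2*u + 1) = -3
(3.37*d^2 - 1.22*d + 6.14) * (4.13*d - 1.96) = 13.9181*d^3 - 11.6438*d^2 + 27.7494*d - 12.0344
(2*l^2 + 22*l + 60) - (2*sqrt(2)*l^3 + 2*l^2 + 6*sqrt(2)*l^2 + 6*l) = -2*sqrt(2)*l^3 - 6*sqrt(2)*l^2 + 16*l + 60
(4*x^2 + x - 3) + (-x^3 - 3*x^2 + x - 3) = -x^3 + x^2 + 2*x - 6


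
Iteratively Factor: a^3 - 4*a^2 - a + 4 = (a - 1)*(a^2 - 3*a - 4) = (a - 1)*(a + 1)*(a - 4)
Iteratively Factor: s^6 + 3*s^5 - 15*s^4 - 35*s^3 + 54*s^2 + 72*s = (s - 3)*(s^5 + 6*s^4 + 3*s^3 - 26*s^2 - 24*s) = s*(s - 3)*(s^4 + 6*s^3 + 3*s^2 - 26*s - 24) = s*(s - 3)*(s + 4)*(s^3 + 2*s^2 - 5*s - 6) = s*(s - 3)*(s + 1)*(s + 4)*(s^2 + s - 6) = s*(s - 3)*(s - 2)*(s + 1)*(s + 4)*(s + 3)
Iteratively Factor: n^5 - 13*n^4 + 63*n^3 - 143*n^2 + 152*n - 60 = (n - 1)*(n^4 - 12*n^3 + 51*n^2 - 92*n + 60) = (n - 3)*(n - 1)*(n^3 - 9*n^2 + 24*n - 20) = (n - 3)*(n - 2)*(n - 1)*(n^2 - 7*n + 10) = (n - 3)*(n - 2)^2*(n - 1)*(n - 5)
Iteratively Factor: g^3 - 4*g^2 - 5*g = (g - 5)*(g^2 + g) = g*(g - 5)*(g + 1)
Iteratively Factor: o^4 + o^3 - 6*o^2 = (o)*(o^3 + o^2 - 6*o) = o*(o + 3)*(o^2 - 2*o) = o^2*(o + 3)*(o - 2)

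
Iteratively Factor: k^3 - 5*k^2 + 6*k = (k)*(k^2 - 5*k + 6) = k*(k - 2)*(k - 3)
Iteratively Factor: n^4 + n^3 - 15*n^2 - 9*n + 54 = (n - 3)*(n^3 + 4*n^2 - 3*n - 18) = (n - 3)*(n - 2)*(n^2 + 6*n + 9) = (n - 3)*(n - 2)*(n + 3)*(n + 3)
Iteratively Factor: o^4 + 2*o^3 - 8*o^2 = (o - 2)*(o^3 + 4*o^2) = o*(o - 2)*(o^2 + 4*o) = o*(o - 2)*(o + 4)*(o)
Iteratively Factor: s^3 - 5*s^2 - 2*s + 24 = (s - 4)*(s^2 - s - 6) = (s - 4)*(s + 2)*(s - 3)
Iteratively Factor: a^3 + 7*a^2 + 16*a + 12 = (a + 2)*(a^2 + 5*a + 6) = (a + 2)^2*(a + 3)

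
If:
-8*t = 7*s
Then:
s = -8*t/7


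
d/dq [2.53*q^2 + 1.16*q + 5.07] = 5.06*q + 1.16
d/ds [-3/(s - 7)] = 3/(s - 7)^2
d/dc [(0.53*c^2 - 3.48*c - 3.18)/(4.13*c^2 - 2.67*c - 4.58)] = (12.9573*c^2 + 21.412*c + 7.4478)/(17.0569*c^4 - 22.0542*c^3 - 30.7019*c^2 + 24.4572*c + 20.9764)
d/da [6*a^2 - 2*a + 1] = 12*a - 2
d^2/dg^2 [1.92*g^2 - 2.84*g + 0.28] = 3.84000000000000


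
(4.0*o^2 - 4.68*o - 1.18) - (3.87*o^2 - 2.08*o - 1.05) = 0.13*o^2 - 2.6*o - 0.13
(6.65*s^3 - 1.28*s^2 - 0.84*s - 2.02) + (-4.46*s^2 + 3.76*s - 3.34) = 6.65*s^3 - 5.74*s^2 + 2.92*s - 5.36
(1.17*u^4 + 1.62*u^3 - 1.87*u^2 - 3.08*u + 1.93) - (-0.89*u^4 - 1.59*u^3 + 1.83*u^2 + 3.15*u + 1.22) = 2.06*u^4 + 3.21*u^3 - 3.7*u^2 - 6.23*u + 0.71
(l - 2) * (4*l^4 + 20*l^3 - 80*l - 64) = 4*l^5 + 12*l^4 - 40*l^3 - 80*l^2 + 96*l + 128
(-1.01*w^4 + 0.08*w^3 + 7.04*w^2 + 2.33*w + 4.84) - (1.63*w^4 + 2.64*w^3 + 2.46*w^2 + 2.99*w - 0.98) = -2.64*w^4 - 2.56*w^3 + 4.58*w^2 - 0.66*w + 5.82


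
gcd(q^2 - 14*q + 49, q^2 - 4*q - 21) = q - 7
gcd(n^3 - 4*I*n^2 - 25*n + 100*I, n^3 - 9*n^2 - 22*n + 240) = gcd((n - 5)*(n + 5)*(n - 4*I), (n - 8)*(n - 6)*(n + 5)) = n + 5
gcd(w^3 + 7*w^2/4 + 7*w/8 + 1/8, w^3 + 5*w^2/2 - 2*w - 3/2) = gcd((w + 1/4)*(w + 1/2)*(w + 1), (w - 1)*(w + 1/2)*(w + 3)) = w + 1/2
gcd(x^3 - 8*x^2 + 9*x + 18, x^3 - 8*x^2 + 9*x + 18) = x^3 - 8*x^2 + 9*x + 18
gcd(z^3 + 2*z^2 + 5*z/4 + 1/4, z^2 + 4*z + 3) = z + 1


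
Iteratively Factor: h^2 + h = (h + 1)*(h)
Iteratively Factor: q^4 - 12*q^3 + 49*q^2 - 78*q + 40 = (q - 4)*(q^3 - 8*q^2 + 17*q - 10) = (q - 4)*(q - 2)*(q^2 - 6*q + 5) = (q - 5)*(q - 4)*(q - 2)*(q - 1)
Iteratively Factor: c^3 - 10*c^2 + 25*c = (c - 5)*(c^2 - 5*c) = c*(c - 5)*(c - 5)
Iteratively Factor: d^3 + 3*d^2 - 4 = (d - 1)*(d^2 + 4*d + 4) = (d - 1)*(d + 2)*(d + 2)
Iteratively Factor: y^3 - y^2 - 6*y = (y + 2)*(y^2 - 3*y) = y*(y + 2)*(y - 3)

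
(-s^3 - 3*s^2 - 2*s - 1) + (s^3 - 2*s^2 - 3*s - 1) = -5*s^2 - 5*s - 2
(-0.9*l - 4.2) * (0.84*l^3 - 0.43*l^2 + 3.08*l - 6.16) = -0.756*l^4 - 3.141*l^3 - 0.966*l^2 - 7.392*l + 25.872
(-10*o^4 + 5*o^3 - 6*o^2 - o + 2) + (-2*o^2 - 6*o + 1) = -10*o^4 + 5*o^3 - 8*o^2 - 7*o + 3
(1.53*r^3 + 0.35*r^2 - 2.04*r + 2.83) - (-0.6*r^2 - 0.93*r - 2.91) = 1.53*r^3 + 0.95*r^2 - 1.11*r + 5.74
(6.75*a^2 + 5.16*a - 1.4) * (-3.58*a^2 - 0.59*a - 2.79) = -24.165*a^4 - 22.4553*a^3 - 16.8649*a^2 - 13.5704*a + 3.906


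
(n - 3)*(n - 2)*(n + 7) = n^3 + 2*n^2 - 29*n + 42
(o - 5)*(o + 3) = o^2 - 2*o - 15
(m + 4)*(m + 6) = m^2 + 10*m + 24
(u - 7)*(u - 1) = u^2 - 8*u + 7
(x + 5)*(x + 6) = x^2 + 11*x + 30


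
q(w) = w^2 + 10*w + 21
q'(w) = 2*w + 10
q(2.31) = 49.44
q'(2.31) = 14.62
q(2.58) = 53.46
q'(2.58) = 15.16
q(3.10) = 61.61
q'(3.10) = 16.20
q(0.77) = 29.29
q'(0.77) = 11.54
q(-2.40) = 2.76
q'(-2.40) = 5.20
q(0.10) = 22.01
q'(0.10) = 10.20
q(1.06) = 32.72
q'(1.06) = 12.12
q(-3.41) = -1.47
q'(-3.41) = 3.18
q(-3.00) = 0.00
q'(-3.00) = 4.00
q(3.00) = 60.00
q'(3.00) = 16.00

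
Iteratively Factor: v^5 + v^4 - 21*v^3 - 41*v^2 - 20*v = (v - 5)*(v^4 + 6*v^3 + 9*v^2 + 4*v) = (v - 5)*(v + 1)*(v^3 + 5*v^2 + 4*v) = v*(v - 5)*(v + 1)*(v^2 + 5*v + 4) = v*(v - 5)*(v + 1)^2*(v + 4)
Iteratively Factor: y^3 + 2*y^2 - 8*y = (y + 4)*(y^2 - 2*y) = y*(y + 4)*(y - 2)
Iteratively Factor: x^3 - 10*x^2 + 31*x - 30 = (x - 2)*(x^2 - 8*x + 15) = (x - 3)*(x - 2)*(x - 5)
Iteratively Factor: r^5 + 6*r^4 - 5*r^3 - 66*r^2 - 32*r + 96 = (r - 1)*(r^4 + 7*r^3 + 2*r^2 - 64*r - 96) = (r - 1)*(r + 4)*(r^3 + 3*r^2 - 10*r - 24) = (r - 1)*(r + 4)^2*(r^2 - r - 6) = (r - 1)*(r + 2)*(r + 4)^2*(r - 3)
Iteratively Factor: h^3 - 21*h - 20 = (h + 1)*(h^2 - h - 20) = (h + 1)*(h + 4)*(h - 5)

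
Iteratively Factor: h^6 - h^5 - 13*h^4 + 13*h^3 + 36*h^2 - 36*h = (h - 2)*(h^5 + h^4 - 11*h^3 - 9*h^2 + 18*h) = (h - 2)*(h + 3)*(h^4 - 2*h^3 - 5*h^2 + 6*h) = (h - 2)*(h + 2)*(h + 3)*(h^3 - 4*h^2 + 3*h) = (h - 2)*(h - 1)*(h + 2)*(h + 3)*(h^2 - 3*h) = (h - 3)*(h - 2)*(h - 1)*(h + 2)*(h + 3)*(h)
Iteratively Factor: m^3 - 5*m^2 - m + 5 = (m + 1)*(m^2 - 6*m + 5) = (m - 5)*(m + 1)*(m - 1)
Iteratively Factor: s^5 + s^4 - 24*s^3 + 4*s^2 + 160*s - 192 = (s - 2)*(s^4 + 3*s^3 - 18*s^2 - 32*s + 96) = (s - 2)^2*(s^3 + 5*s^2 - 8*s - 48) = (s - 3)*(s - 2)^2*(s^2 + 8*s + 16) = (s - 3)*(s - 2)^2*(s + 4)*(s + 4)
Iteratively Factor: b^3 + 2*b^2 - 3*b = (b)*(b^2 + 2*b - 3) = b*(b + 3)*(b - 1)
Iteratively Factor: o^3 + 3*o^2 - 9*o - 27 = (o + 3)*(o^2 - 9) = (o - 3)*(o + 3)*(o + 3)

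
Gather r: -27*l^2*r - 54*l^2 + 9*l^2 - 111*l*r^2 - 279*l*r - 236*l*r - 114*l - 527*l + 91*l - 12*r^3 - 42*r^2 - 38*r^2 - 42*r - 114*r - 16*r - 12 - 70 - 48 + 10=-45*l^2 - 550*l - 12*r^3 + r^2*(-111*l - 80) + r*(-27*l^2 - 515*l - 172) - 120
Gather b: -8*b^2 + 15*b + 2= -8*b^2 + 15*b + 2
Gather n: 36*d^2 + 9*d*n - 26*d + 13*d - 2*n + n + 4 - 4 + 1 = 36*d^2 - 13*d + n*(9*d - 1) + 1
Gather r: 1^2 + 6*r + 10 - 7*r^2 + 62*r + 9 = -7*r^2 + 68*r + 20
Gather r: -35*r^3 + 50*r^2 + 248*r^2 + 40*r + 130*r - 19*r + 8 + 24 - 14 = -35*r^3 + 298*r^2 + 151*r + 18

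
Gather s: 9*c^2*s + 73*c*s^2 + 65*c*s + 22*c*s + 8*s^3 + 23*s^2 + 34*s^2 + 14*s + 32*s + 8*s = 8*s^3 + s^2*(73*c + 57) + s*(9*c^2 + 87*c + 54)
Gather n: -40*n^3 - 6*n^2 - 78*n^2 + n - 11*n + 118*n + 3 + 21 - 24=-40*n^3 - 84*n^2 + 108*n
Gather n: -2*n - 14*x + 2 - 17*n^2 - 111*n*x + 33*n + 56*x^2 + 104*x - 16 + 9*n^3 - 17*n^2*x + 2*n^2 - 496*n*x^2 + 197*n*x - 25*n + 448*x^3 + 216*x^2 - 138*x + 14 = 9*n^3 + n^2*(-17*x - 15) + n*(-496*x^2 + 86*x + 6) + 448*x^3 + 272*x^2 - 48*x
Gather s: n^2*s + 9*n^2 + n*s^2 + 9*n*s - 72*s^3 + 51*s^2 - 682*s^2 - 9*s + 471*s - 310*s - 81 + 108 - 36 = 9*n^2 - 72*s^3 + s^2*(n - 631) + s*(n^2 + 9*n + 152) - 9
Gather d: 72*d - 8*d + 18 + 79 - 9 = 64*d + 88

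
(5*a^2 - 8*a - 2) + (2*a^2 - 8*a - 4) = 7*a^2 - 16*a - 6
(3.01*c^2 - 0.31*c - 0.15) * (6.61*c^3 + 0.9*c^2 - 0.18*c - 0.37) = 19.8961*c^5 + 0.6599*c^4 - 1.8123*c^3 - 1.1929*c^2 + 0.1417*c + 0.0555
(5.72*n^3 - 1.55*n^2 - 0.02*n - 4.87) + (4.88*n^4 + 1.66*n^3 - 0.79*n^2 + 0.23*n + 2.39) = 4.88*n^4 + 7.38*n^3 - 2.34*n^2 + 0.21*n - 2.48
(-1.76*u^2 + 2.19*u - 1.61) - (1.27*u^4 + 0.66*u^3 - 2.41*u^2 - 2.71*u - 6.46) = -1.27*u^4 - 0.66*u^3 + 0.65*u^2 + 4.9*u + 4.85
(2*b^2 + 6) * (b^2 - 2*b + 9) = 2*b^4 - 4*b^3 + 24*b^2 - 12*b + 54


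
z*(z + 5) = z^2 + 5*z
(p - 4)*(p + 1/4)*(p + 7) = p^3 + 13*p^2/4 - 109*p/4 - 7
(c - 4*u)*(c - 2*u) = c^2 - 6*c*u + 8*u^2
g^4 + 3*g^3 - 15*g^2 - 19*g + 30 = (g - 3)*(g - 1)*(g + 2)*(g + 5)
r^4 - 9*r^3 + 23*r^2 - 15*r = r*(r - 5)*(r - 3)*(r - 1)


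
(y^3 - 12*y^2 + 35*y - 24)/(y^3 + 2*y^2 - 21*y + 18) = (y - 8)/(y + 6)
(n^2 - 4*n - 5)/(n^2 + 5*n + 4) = (n - 5)/(n + 4)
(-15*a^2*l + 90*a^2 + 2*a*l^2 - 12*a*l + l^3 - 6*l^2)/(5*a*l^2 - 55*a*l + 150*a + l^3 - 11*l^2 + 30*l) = (-3*a + l)/(l - 5)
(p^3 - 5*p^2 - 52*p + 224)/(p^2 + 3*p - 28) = p - 8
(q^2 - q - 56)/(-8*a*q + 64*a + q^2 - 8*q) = (q + 7)/(-8*a + q)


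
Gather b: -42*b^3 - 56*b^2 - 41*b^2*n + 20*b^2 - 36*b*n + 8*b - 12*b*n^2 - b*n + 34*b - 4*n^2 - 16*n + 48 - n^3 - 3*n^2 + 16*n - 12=-42*b^3 + b^2*(-41*n - 36) + b*(-12*n^2 - 37*n + 42) - n^3 - 7*n^2 + 36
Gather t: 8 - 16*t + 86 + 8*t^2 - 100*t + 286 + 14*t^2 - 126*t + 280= 22*t^2 - 242*t + 660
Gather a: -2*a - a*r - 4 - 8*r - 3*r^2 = a*(-r - 2) - 3*r^2 - 8*r - 4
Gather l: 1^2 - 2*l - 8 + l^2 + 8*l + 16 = l^2 + 6*l + 9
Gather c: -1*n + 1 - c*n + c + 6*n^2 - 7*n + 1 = c*(1 - n) + 6*n^2 - 8*n + 2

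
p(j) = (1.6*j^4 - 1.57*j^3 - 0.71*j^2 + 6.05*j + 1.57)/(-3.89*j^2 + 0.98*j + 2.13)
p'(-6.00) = 5.27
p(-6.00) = -16.36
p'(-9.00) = 7.72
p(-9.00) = -35.84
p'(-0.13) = 2.76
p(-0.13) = 0.40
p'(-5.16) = 4.59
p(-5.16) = -12.22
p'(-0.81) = 10.61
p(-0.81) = 1.87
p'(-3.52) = 3.29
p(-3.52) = -5.77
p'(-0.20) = 3.15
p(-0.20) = 0.19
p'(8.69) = -6.83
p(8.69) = -28.59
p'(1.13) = 16.05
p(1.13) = -4.53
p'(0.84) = 795.09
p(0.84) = 28.87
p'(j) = (7.78*j - 0.98)*(1.6*j^4 - 1.57*j^3 - 0.71*j^2 + 6.05*j + 1.57)/(-3.89*j^2 + 0.98*j + 2.13)^2 + (6.4*j^3 - 4.71*j^2 - 1.42*j + 6.05)/(-3.89*j^2 + 0.98*j + 2.13) = (-12.448*j^5 + 10.8113*j^4 + 10.5548*j^3 + 12.8064*j^2 + 9.19*j + 11.3479)/(15.1321*j^4 - 7.6244*j^3 - 15.611*j^2 + 4.1748*j + 4.5369)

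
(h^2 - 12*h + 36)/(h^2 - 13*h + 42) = (h - 6)/(h - 7)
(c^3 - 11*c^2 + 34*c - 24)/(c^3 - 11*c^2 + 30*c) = (c^2 - 5*c + 4)/(c*(c - 5))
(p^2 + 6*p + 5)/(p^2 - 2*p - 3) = (p + 5)/(p - 3)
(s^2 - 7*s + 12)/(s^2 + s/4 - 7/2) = 4*(s^2 - 7*s + 12)/(4*s^2 + s - 14)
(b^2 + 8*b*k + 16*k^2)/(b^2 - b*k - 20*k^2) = (b + 4*k)/(b - 5*k)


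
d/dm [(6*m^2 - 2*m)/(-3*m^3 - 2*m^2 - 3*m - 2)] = 2*(9*m^4 - 6*m^3 - 11*m^2 - 12*m + 2)/(9*m^6 + 12*m^5 + 22*m^4 + 24*m^3 + 17*m^2 + 12*m + 4)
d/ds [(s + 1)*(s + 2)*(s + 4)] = 3*s^2 + 14*s + 14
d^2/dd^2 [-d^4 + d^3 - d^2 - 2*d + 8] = -12*d^2 + 6*d - 2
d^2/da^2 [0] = 0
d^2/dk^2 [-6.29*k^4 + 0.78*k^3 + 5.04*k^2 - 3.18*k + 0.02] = -75.48*k^2 + 4.68*k + 10.08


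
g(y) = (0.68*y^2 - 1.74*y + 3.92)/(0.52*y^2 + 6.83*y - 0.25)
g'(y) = (-1.04*y - 6.83)*(0.68*y^2 - 1.74*y + 3.92)/(0.52*y^2 + 6.83*y - 0.25)^2 + (1.36*y - 1.74)/(0.52*y^2 + 6.83*y - 0.25)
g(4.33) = 0.23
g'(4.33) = 0.04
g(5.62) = 0.29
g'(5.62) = 0.04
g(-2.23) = -0.87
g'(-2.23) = 0.07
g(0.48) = 1.03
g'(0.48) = -2.74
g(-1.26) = -0.90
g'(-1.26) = -0.19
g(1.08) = 0.37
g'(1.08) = -0.41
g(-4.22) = -1.18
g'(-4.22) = 0.23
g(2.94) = 0.19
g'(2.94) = 0.01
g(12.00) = 0.52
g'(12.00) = 0.03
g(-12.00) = -16.74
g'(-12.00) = 15.37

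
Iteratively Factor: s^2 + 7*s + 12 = (s + 3)*(s + 4)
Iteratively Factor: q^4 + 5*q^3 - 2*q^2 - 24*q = (q + 4)*(q^3 + q^2 - 6*q) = (q + 3)*(q + 4)*(q^2 - 2*q) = q*(q + 3)*(q + 4)*(q - 2)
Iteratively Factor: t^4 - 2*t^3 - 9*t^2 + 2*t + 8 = (t - 1)*(t^3 - t^2 - 10*t - 8) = (t - 4)*(t - 1)*(t^2 + 3*t + 2) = (t - 4)*(t - 1)*(t + 2)*(t + 1)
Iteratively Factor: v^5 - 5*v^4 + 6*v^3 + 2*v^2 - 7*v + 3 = (v - 1)*(v^4 - 4*v^3 + 2*v^2 + 4*v - 3) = (v - 1)^2*(v^3 - 3*v^2 - v + 3) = (v - 1)^3*(v^2 - 2*v - 3) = (v - 3)*(v - 1)^3*(v + 1)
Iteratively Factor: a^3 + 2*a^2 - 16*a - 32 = (a - 4)*(a^2 + 6*a + 8) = (a - 4)*(a + 2)*(a + 4)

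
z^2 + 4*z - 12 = (z - 2)*(z + 6)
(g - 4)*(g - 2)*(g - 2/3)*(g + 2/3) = g^4 - 6*g^3 + 68*g^2/9 + 8*g/3 - 32/9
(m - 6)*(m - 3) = m^2 - 9*m + 18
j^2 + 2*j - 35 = (j - 5)*(j + 7)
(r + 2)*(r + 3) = r^2 + 5*r + 6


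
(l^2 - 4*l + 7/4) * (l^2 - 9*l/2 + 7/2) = l^4 - 17*l^3/2 + 93*l^2/4 - 175*l/8 + 49/8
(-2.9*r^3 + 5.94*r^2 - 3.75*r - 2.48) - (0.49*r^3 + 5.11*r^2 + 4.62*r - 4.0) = -3.39*r^3 + 0.83*r^2 - 8.37*r + 1.52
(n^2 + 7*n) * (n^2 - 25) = n^4 + 7*n^3 - 25*n^2 - 175*n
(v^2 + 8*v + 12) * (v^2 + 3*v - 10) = v^4 + 11*v^3 + 26*v^2 - 44*v - 120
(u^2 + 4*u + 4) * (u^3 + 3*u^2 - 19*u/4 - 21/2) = u^5 + 7*u^4 + 45*u^3/4 - 35*u^2/2 - 61*u - 42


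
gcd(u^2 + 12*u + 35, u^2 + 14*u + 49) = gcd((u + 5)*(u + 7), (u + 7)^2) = u + 7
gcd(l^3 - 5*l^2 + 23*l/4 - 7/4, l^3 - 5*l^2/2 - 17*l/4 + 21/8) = l^2 - 4*l + 7/4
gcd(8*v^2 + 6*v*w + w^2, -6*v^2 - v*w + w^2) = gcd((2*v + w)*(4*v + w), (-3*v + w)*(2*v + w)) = 2*v + w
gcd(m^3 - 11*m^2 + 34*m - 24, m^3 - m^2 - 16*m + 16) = m^2 - 5*m + 4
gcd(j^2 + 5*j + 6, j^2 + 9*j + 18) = j + 3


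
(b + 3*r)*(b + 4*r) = b^2 + 7*b*r + 12*r^2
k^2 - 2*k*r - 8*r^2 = (k - 4*r)*(k + 2*r)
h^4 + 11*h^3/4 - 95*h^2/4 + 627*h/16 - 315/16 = (h - 3/2)^2*(h - 5/4)*(h + 7)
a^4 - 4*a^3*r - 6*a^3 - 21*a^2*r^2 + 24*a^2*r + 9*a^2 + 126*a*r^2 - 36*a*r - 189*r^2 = (a - 3)^2*(a - 7*r)*(a + 3*r)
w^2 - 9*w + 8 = (w - 8)*(w - 1)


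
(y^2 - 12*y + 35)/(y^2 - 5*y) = (y - 7)/y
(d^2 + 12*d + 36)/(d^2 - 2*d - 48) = (d + 6)/(d - 8)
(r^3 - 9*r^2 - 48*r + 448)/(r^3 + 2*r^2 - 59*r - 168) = (r - 8)/(r + 3)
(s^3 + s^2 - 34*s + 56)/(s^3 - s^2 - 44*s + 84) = (s - 4)/(s - 6)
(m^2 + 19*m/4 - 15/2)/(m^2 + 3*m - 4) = (4*m^2 + 19*m - 30)/(4*(m^2 + 3*m - 4))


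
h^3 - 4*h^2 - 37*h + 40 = (h - 8)*(h - 1)*(h + 5)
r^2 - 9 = (r - 3)*(r + 3)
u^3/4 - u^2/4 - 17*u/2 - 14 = (u/4 + 1/2)*(u - 7)*(u + 4)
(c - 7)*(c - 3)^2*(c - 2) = c^4 - 15*c^3 + 77*c^2 - 165*c + 126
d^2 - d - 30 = (d - 6)*(d + 5)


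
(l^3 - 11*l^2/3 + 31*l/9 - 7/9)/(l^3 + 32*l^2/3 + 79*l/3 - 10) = (3*l^2 - 10*l + 7)/(3*(l^2 + 11*l + 30))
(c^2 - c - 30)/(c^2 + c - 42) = (c + 5)/(c + 7)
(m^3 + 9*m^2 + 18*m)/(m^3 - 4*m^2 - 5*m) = (m^2 + 9*m + 18)/(m^2 - 4*m - 5)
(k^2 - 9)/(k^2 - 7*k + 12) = (k + 3)/(k - 4)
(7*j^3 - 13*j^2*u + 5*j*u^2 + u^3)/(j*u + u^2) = (7*j^3 - 13*j^2*u + 5*j*u^2 + u^3)/(u*(j + u))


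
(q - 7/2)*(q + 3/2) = q^2 - 2*q - 21/4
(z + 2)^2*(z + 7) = z^3 + 11*z^2 + 32*z + 28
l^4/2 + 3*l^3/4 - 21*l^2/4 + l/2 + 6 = (l/2 + 1/2)*(l - 2)*(l - 3/2)*(l + 4)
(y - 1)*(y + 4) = y^2 + 3*y - 4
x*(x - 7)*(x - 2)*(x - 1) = x^4 - 10*x^3 + 23*x^2 - 14*x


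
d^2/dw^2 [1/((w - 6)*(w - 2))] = 2*((w - 6)^2 + (w - 6)*(w - 2) + (w - 2)^2)/((w - 6)^3*(w - 2)^3)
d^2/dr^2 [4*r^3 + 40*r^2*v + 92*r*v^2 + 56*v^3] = 24*r + 80*v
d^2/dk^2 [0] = 0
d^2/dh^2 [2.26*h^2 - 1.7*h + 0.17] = 4.52000000000000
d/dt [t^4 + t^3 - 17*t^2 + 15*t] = 4*t^3 + 3*t^2 - 34*t + 15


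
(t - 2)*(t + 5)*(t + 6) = t^3 + 9*t^2 + 8*t - 60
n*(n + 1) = n^2 + n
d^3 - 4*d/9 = d*(d - 2/3)*(d + 2/3)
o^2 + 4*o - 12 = (o - 2)*(o + 6)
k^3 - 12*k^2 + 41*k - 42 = (k - 7)*(k - 3)*(k - 2)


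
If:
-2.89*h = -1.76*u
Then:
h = 0.608996539792388*u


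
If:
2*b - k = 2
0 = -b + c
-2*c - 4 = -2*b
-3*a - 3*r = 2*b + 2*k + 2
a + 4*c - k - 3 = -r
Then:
No Solution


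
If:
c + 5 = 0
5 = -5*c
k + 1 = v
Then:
No Solution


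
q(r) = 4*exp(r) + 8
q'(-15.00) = 0.00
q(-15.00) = 8.00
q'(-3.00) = 0.20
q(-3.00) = 8.20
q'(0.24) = 5.08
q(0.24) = 13.08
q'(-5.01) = 0.03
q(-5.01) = 8.03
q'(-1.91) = 0.59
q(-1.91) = 8.59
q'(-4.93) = 0.03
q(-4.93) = 8.03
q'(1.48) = 17.57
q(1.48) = 25.57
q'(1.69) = 21.68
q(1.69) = 29.68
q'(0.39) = 5.91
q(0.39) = 13.91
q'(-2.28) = 0.41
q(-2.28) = 8.41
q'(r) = 4*exp(r)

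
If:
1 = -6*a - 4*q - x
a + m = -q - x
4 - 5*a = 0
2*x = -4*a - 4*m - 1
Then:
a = 4/5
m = -89/20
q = -63/20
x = 34/5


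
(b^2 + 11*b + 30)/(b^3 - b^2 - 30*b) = (b + 6)/(b*(b - 6))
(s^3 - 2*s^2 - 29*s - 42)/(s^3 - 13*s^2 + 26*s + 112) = (s + 3)/(s - 8)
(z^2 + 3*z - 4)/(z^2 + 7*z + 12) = (z - 1)/(z + 3)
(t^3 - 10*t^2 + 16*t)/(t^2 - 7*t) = (t^2 - 10*t + 16)/(t - 7)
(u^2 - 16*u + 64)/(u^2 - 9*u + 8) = (u - 8)/(u - 1)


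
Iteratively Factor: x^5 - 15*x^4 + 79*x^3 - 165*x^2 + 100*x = (x - 1)*(x^4 - 14*x^3 + 65*x^2 - 100*x) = x*(x - 1)*(x^3 - 14*x^2 + 65*x - 100) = x*(x - 5)*(x - 1)*(x^2 - 9*x + 20) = x*(x - 5)*(x - 4)*(x - 1)*(x - 5)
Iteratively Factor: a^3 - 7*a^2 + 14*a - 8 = (a - 1)*(a^2 - 6*a + 8) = (a - 2)*(a - 1)*(a - 4)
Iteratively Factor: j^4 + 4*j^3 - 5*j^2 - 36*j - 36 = (j - 3)*(j^3 + 7*j^2 + 16*j + 12) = (j - 3)*(j + 2)*(j^2 + 5*j + 6) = (j - 3)*(j + 2)^2*(j + 3)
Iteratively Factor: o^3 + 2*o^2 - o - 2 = (o + 2)*(o^2 - 1) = (o + 1)*(o + 2)*(o - 1)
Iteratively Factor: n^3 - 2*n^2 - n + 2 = (n + 1)*(n^2 - 3*n + 2) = (n - 1)*(n + 1)*(n - 2)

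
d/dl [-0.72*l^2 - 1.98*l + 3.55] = -1.44*l - 1.98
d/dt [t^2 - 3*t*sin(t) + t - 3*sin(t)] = -3*t*cos(t) + 2*t - 3*sqrt(2)*sin(t + pi/4) + 1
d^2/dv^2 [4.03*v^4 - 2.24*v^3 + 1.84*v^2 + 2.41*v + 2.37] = 48.36*v^2 - 13.44*v + 3.68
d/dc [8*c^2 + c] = 16*c + 1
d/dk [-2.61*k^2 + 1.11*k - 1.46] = 1.11 - 5.22*k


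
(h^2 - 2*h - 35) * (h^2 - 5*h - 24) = h^4 - 7*h^3 - 49*h^2 + 223*h + 840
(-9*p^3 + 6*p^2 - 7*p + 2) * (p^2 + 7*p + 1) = -9*p^5 - 57*p^4 + 26*p^3 - 41*p^2 + 7*p + 2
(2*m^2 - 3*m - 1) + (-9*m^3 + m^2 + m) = -9*m^3 + 3*m^2 - 2*m - 1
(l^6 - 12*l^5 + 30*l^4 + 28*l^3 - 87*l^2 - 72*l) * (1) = l^6 - 12*l^5 + 30*l^4 + 28*l^3 - 87*l^2 - 72*l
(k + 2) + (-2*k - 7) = -k - 5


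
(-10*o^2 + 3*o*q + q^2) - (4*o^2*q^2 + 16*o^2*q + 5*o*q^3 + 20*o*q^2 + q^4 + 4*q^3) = -4*o^2*q^2 - 16*o^2*q - 10*o^2 - 5*o*q^3 - 20*o*q^2 + 3*o*q - q^4 - 4*q^3 + q^2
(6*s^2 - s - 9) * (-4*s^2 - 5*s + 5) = -24*s^4 - 26*s^3 + 71*s^2 + 40*s - 45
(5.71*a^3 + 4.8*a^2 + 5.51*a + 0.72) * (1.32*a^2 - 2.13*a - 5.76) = 7.5372*a^5 - 5.8263*a^4 - 35.8404*a^3 - 38.4339*a^2 - 33.2712*a - 4.1472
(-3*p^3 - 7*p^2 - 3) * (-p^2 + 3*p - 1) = 3*p^5 - 2*p^4 - 18*p^3 + 10*p^2 - 9*p + 3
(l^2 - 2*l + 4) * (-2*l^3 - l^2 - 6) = -2*l^5 + 3*l^4 - 6*l^3 - 10*l^2 + 12*l - 24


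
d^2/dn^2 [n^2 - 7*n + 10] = 2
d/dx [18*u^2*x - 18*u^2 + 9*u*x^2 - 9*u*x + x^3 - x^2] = 18*u^2 + 18*u*x - 9*u + 3*x^2 - 2*x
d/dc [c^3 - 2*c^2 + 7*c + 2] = 3*c^2 - 4*c + 7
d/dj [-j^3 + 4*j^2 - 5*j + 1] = -3*j^2 + 8*j - 5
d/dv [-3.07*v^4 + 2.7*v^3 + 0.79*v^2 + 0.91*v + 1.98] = -12.28*v^3 + 8.1*v^2 + 1.58*v + 0.91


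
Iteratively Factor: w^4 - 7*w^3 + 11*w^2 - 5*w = (w - 5)*(w^3 - 2*w^2 + w) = (w - 5)*(w - 1)*(w^2 - w) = (w - 5)*(w - 1)^2*(w)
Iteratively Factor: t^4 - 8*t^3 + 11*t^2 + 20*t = (t - 5)*(t^3 - 3*t^2 - 4*t) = (t - 5)*(t + 1)*(t^2 - 4*t) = (t - 5)*(t - 4)*(t + 1)*(t)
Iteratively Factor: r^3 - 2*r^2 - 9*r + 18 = (r + 3)*(r^2 - 5*r + 6) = (r - 3)*(r + 3)*(r - 2)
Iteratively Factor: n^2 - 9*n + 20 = (n - 4)*(n - 5)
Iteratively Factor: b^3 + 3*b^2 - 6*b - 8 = (b - 2)*(b^2 + 5*b + 4) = (b - 2)*(b + 1)*(b + 4)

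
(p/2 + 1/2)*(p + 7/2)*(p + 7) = p^3/2 + 23*p^2/4 + 35*p/2 + 49/4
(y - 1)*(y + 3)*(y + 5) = y^3 + 7*y^2 + 7*y - 15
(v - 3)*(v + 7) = v^2 + 4*v - 21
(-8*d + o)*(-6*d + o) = 48*d^2 - 14*d*o + o^2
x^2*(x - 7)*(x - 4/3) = x^4 - 25*x^3/3 + 28*x^2/3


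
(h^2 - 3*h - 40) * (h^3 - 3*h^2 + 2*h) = h^5 - 6*h^4 - 29*h^3 + 114*h^2 - 80*h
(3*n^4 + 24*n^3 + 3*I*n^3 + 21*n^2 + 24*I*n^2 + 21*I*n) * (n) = 3*n^5 + 24*n^4 + 3*I*n^4 + 21*n^3 + 24*I*n^3 + 21*I*n^2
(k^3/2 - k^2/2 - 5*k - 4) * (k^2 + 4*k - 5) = k^5/2 + 3*k^4/2 - 19*k^3/2 - 43*k^2/2 + 9*k + 20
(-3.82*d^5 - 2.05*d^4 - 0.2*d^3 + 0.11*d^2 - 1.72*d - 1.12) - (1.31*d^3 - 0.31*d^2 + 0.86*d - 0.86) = -3.82*d^5 - 2.05*d^4 - 1.51*d^3 + 0.42*d^2 - 2.58*d - 0.26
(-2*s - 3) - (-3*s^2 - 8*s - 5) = 3*s^2 + 6*s + 2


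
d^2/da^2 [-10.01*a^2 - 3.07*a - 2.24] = -20.0200000000000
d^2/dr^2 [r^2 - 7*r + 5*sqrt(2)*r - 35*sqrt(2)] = 2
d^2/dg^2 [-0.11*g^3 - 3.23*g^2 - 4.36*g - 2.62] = -0.66*g - 6.46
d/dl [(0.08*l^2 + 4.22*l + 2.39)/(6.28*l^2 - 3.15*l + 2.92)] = (-26.7536*l^2 - 29.5512*l + 19.8509)/(39.4384*l^4 - 39.564*l^3 + 46.5977*l^2 - 18.396*l + 8.5264)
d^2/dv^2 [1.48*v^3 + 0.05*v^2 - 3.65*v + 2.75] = 8.88*v + 0.1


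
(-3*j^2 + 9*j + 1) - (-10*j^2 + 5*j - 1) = 7*j^2 + 4*j + 2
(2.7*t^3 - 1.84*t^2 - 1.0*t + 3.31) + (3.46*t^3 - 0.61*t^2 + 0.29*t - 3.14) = 6.16*t^3 - 2.45*t^2 - 0.71*t + 0.17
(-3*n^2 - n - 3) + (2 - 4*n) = -3*n^2 - 5*n - 1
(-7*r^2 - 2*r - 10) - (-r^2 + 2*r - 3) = -6*r^2 - 4*r - 7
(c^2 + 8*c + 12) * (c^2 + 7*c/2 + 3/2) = c^4 + 23*c^3/2 + 83*c^2/2 + 54*c + 18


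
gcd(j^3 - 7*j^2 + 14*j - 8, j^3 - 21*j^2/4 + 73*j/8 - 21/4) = j - 2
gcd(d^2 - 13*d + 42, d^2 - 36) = d - 6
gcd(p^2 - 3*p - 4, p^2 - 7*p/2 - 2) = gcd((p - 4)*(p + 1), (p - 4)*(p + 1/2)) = p - 4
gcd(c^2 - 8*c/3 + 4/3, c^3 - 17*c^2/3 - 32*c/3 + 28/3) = c - 2/3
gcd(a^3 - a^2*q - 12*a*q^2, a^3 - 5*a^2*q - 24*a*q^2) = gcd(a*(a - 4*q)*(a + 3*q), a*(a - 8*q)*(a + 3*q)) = a^2 + 3*a*q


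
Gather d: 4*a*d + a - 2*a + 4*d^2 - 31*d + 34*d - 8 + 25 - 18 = -a + 4*d^2 + d*(4*a + 3) - 1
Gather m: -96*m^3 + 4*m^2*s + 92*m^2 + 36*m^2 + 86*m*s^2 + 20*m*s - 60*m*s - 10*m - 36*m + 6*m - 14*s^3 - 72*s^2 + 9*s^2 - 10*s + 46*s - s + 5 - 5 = -96*m^3 + m^2*(4*s + 128) + m*(86*s^2 - 40*s - 40) - 14*s^3 - 63*s^2 + 35*s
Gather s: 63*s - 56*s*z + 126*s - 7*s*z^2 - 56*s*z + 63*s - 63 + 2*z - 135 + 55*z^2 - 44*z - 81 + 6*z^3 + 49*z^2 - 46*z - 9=s*(-7*z^2 - 112*z + 252) + 6*z^3 + 104*z^2 - 88*z - 288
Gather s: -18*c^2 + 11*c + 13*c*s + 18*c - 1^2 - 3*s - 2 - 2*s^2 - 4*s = -18*c^2 + 29*c - 2*s^2 + s*(13*c - 7) - 3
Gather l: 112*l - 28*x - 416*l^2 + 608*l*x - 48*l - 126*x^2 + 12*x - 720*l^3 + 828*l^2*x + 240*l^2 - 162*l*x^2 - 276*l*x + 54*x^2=-720*l^3 + l^2*(828*x - 176) + l*(-162*x^2 + 332*x + 64) - 72*x^2 - 16*x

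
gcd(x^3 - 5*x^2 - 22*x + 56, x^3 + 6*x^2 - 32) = x^2 + 2*x - 8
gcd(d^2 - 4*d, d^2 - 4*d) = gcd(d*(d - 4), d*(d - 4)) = d^2 - 4*d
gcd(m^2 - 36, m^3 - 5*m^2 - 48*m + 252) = m - 6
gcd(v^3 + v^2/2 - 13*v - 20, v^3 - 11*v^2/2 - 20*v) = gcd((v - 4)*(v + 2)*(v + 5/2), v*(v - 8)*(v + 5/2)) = v + 5/2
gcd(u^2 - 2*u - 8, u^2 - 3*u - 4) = u - 4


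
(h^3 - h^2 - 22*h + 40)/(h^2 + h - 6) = (h^2 + h - 20)/(h + 3)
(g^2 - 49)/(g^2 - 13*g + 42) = (g + 7)/(g - 6)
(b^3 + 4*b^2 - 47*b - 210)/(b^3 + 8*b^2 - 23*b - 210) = (b^2 - 2*b - 35)/(b^2 + 2*b - 35)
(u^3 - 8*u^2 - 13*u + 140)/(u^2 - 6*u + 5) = (u^2 - 3*u - 28)/(u - 1)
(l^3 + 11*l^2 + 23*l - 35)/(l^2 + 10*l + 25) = (l^2 + 6*l - 7)/(l + 5)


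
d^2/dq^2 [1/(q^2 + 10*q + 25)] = 6/(q^4 + 20*q^3 + 150*q^2 + 500*q + 625)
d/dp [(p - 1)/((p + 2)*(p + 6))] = (-p^2 + 2*p + 20)/(p^4 + 16*p^3 + 88*p^2 + 192*p + 144)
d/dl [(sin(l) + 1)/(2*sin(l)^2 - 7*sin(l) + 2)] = (-4*sin(l) + cos(2*l) + 8)*cos(l)/(-7*sin(l) - cos(2*l) + 3)^2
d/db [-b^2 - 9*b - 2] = -2*b - 9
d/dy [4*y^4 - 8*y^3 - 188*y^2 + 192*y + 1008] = 16*y^3 - 24*y^2 - 376*y + 192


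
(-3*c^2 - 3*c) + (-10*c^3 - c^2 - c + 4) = -10*c^3 - 4*c^2 - 4*c + 4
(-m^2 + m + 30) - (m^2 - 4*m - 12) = -2*m^2 + 5*m + 42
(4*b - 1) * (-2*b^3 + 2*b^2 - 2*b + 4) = -8*b^4 + 10*b^3 - 10*b^2 + 18*b - 4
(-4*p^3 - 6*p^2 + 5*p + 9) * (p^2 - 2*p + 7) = -4*p^5 + 2*p^4 - 11*p^3 - 43*p^2 + 17*p + 63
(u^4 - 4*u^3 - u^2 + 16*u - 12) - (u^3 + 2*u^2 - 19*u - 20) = u^4 - 5*u^3 - 3*u^2 + 35*u + 8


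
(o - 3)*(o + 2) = o^2 - o - 6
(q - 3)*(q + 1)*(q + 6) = q^3 + 4*q^2 - 15*q - 18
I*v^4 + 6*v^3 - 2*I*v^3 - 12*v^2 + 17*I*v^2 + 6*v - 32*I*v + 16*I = (v - 1)*(v - 8*I)*(v + 2*I)*(I*v - I)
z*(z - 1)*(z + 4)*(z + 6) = z^4 + 9*z^3 + 14*z^2 - 24*z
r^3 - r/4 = r*(r - 1/2)*(r + 1/2)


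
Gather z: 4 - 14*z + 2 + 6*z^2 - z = 6*z^2 - 15*z + 6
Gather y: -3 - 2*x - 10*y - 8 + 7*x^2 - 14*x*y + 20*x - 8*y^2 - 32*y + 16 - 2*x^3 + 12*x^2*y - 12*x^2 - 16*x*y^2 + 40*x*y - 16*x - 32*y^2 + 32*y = -2*x^3 - 5*x^2 + 2*x + y^2*(-16*x - 40) + y*(12*x^2 + 26*x - 10) + 5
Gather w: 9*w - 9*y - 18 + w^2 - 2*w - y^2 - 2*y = w^2 + 7*w - y^2 - 11*y - 18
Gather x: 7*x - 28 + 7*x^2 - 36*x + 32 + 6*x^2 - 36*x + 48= 13*x^2 - 65*x + 52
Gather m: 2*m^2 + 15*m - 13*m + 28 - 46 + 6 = 2*m^2 + 2*m - 12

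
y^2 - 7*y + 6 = (y - 6)*(y - 1)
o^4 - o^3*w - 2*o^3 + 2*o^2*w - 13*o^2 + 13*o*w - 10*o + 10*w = (o - 5)*(o + 1)*(o + 2)*(o - w)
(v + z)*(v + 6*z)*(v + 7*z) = v^3 + 14*v^2*z + 55*v*z^2 + 42*z^3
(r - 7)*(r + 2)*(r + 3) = r^3 - 2*r^2 - 29*r - 42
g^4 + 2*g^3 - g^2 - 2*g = g*(g - 1)*(g + 1)*(g + 2)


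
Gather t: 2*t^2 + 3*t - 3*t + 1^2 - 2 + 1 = 2*t^2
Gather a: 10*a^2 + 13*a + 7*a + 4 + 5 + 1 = 10*a^2 + 20*a + 10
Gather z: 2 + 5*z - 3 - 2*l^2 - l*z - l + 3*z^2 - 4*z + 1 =-2*l^2 - l + 3*z^2 + z*(1 - l)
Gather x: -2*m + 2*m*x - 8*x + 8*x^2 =-2*m + 8*x^2 + x*(2*m - 8)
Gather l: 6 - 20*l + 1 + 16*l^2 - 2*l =16*l^2 - 22*l + 7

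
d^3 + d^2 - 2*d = d*(d - 1)*(d + 2)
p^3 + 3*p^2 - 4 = (p - 1)*(p + 2)^2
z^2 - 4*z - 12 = (z - 6)*(z + 2)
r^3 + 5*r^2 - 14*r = r*(r - 2)*(r + 7)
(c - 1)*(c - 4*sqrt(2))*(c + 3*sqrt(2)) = c^3 - sqrt(2)*c^2 - c^2 - 24*c + sqrt(2)*c + 24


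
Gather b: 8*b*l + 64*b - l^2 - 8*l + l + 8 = b*(8*l + 64) - l^2 - 7*l + 8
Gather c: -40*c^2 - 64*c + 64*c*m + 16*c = -40*c^2 + c*(64*m - 48)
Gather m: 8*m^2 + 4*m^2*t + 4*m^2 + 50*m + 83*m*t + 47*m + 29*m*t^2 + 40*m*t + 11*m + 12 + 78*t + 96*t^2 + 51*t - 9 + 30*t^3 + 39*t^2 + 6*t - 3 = m^2*(4*t + 12) + m*(29*t^2 + 123*t + 108) + 30*t^3 + 135*t^2 + 135*t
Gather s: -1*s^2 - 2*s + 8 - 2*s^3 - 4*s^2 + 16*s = -2*s^3 - 5*s^2 + 14*s + 8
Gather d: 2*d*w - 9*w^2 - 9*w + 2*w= 2*d*w - 9*w^2 - 7*w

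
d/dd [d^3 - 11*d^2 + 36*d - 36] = 3*d^2 - 22*d + 36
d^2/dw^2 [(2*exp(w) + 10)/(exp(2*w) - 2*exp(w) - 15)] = 2*(exp(4*w) + 22*exp(3*w) + 60*exp(2*w) + 290*exp(w) + 75)*exp(w)/(exp(6*w) - 6*exp(5*w) - 33*exp(4*w) + 172*exp(3*w) + 495*exp(2*w) - 1350*exp(w) - 3375)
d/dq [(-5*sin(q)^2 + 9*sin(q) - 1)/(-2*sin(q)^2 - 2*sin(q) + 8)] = 7*(-6*sin(q) - cos(2*q) + 6)*cos(q)/(2*(sin(q)^2 + sin(q) - 4)^2)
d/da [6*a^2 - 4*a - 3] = 12*a - 4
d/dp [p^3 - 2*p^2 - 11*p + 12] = 3*p^2 - 4*p - 11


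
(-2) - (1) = -3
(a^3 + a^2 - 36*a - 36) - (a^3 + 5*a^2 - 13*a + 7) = -4*a^2 - 23*a - 43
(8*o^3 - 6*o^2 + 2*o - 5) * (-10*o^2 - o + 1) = -80*o^5 + 52*o^4 - 6*o^3 + 42*o^2 + 7*o - 5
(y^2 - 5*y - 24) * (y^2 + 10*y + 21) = y^4 + 5*y^3 - 53*y^2 - 345*y - 504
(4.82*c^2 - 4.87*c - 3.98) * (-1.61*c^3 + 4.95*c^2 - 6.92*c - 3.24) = -7.7602*c^5 + 31.6997*c^4 - 51.0531*c^3 - 1.6174*c^2 + 43.3204*c + 12.8952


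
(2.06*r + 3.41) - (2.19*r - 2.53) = 5.94 - 0.13*r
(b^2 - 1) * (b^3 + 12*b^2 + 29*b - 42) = b^5 + 12*b^4 + 28*b^3 - 54*b^2 - 29*b + 42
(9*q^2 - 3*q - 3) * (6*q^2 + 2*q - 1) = 54*q^4 - 33*q^2 - 3*q + 3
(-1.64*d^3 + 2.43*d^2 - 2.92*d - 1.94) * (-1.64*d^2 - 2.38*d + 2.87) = 2.6896*d^5 - 0.0820000000000003*d^4 - 5.7014*d^3 + 17.1053*d^2 - 3.7632*d - 5.5678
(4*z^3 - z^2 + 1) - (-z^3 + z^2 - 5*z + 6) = 5*z^3 - 2*z^2 + 5*z - 5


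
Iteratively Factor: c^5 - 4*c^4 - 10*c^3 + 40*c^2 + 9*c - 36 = (c - 3)*(c^4 - c^3 - 13*c^2 + c + 12) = (c - 3)*(c - 1)*(c^3 - 13*c - 12) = (c - 4)*(c - 3)*(c - 1)*(c^2 + 4*c + 3) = (c - 4)*(c - 3)*(c - 1)*(c + 1)*(c + 3)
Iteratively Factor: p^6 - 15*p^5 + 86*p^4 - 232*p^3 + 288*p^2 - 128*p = (p - 4)*(p^5 - 11*p^4 + 42*p^3 - 64*p^2 + 32*p) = (p - 4)^2*(p^4 - 7*p^3 + 14*p^2 - 8*p) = p*(p - 4)^2*(p^3 - 7*p^2 + 14*p - 8) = p*(p - 4)^2*(p - 1)*(p^2 - 6*p + 8) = p*(p - 4)^2*(p - 2)*(p - 1)*(p - 4)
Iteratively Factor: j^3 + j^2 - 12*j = (j)*(j^2 + j - 12) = j*(j - 3)*(j + 4)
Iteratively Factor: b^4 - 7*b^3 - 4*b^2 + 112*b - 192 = (b - 4)*(b^3 - 3*b^2 - 16*b + 48) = (b - 4)*(b - 3)*(b^2 - 16) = (b - 4)*(b - 3)*(b + 4)*(b - 4)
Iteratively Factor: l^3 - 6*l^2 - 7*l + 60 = (l - 4)*(l^2 - 2*l - 15) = (l - 4)*(l + 3)*(l - 5)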